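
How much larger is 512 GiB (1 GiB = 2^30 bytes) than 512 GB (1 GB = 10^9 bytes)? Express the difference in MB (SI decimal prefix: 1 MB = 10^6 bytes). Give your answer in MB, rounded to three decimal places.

512 GiB = 512 × 1,073,741,824 = 549,755,813,888 bytes
512 GB = 512 × 1,000,000,000 = 512,000,000,000 bytes
difference = 37,755,813,888 bytes
37,755,813,888 / 1,000,000 = 37,755.814 MB

37,755.814 MB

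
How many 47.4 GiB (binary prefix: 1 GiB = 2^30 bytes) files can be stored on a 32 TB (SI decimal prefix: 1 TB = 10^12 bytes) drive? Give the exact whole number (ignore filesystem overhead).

628

Capacity: 32 TB = 32,000,000,000,000 bytes
Per item: 47.4 GiB = 50,895,362,457.6 bytes
⌊32,000,000,000,000 / 50,895,362,457.6⌋ = 628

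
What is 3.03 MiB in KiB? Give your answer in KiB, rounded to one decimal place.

3,102.7 KiB

3.03 MiB × 1,048,576 bytes/MiB = 3,177,185.28 bytes
1 KiB = 1,024 bytes
3,177,185.28 / 1,024 = 3,102.7 KiB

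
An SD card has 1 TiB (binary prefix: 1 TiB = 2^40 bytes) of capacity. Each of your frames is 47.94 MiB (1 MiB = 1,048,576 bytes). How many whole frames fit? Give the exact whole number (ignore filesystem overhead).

21,872

Capacity: 1 TiB = 1,099,511,627,776 bytes
Per item: 47.94 MiB = 50,268,733.44 bytes
⌊1,099,511,627,776 / 50,268,733.44⌋ = 21,872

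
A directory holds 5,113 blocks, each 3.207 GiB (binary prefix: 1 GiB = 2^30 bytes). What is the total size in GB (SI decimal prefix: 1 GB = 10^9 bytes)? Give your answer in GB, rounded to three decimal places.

17,606.565 GB

Total = 5,113 × 3.207 GiB = 16397.391 GiB
= 16397.391 × 1,073,741,824 bytes = 17,606,564,521,181.184 bytes
1 GB = 1,000,000,000 bytes
17,606,564,521,181.184 / 1,000,000,000 = 17,606.565 GB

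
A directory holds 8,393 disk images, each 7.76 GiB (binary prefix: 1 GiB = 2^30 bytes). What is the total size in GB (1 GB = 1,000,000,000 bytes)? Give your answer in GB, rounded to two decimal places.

69,932.46 GB

Total = 8,393 × 7.76 GiB = 65129.68 GiB
= 65129.68 × 1,073,741,824 bytes = 69,932,461,399,736.32 bytes
1 GB = 1,000,000,000 bytes
69,932,461,399,736.32 / 1,000,000,000 = 69,932.46 GB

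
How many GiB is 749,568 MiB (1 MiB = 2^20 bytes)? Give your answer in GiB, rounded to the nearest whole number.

732 GiB

749,568 MiB × 1,048,576 bytes/MiB = 785,979,015,168 bytes
1 GiB = 2^30 bytes = 1,073,741,824 bytes
785,979,015,168 / 1,073,741,824 = 732 GiB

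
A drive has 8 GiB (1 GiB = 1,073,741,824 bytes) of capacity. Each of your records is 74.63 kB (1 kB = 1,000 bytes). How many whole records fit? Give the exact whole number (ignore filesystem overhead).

115,100

Capacity: 8 GiB = 8,589,934,592 bytes
Per item: 74.63 kB = 74,630 bytes
⌊8,589,934,592 / 74,630⌋ = 115,100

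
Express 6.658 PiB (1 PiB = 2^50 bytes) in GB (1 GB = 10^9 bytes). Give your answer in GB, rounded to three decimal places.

7,496,241.580 GB

6.658 PiB × 1,125,899,906,842,624 bytes/PiB = 7,496,241,579,758,190.592 bytes
1 GB = 1,000,000,000 bytes
7,496,241,579,758,190.592 / 1,000,000,000 = 7,496,241.580 GB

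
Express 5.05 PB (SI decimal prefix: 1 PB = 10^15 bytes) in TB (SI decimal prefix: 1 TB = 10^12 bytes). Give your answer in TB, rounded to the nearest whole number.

5,050 TB

5.05 PB = 5.05 × 10^15 bytes = 5,050,000,000,000,000 bytes
1 TB = 1,000,000,000,000 bytes
5,050,000,000,000,000 / 1,000,000,000,000 = 5,050 TB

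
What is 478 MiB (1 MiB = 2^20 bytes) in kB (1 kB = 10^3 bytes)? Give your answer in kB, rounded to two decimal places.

501,219.33 kB

478 MiB = 478 × 2^20 bytes = 501,219,328 bytes
1 kB = 10^3 bytes = 1,000 bytes
501,219,328 / 1,000 = 501,219.33 kB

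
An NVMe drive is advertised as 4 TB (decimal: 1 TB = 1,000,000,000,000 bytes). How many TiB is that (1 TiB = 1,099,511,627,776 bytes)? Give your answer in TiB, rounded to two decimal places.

4 TB × 1,000,000,000,000 bytes/TB = 4,000,000,000,000 bytes
1 TiB = 2^40 bytes = 1,099,511,627,776 bytes
4,000,000,000,000 / 1,099,511,627,776 = 3.64 TiB

3.64 TiB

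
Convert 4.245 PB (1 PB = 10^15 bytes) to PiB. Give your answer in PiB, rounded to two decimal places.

3.77 PiB

4.245 PB = 4.245 × 10^15 bytes = 4,245,000,000,000,000 bytes
1 PiB = 2^50 bytes = 1,125,899,906,842,624 bytes
4,245,000,000,000,000 / 1,125,899,906,842,624 = 3.77 PiB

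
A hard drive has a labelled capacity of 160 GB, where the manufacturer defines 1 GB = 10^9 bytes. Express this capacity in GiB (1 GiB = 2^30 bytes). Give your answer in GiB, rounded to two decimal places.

160 GB × 1,000,000,000 bytes/GB = 160,000,000,000 bytes
1 GiB = 1,073,741,824 bytes
160,000,000,000 / 1,073,741,824 = 149.01 GiB

149.01 GiB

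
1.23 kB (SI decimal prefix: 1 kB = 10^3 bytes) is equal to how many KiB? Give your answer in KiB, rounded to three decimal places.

1.23 kB × 1,000 bytes/kB = 1,230 bytes
1 KiB = 2^10 bytes = 1,024 bytes
1,230 / 1,024 = 1.201 KiB

1.201 KiB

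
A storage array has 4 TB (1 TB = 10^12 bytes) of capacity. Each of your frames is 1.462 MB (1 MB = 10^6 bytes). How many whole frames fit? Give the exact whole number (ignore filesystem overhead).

Capacity: 4 TB = 4,000,000,000,000 bytes
Per item: 1.462 MB = 1,462,000 bytes
⌊4,000,000,000,000 / 1,462,000⌋ = 2,735,978

2,735,978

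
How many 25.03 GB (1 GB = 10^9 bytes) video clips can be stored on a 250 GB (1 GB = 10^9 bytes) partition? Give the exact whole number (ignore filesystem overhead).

9

Capacity: 250 GB = 250,000,000,000 bytes
Per item: 25.03 GB = 25,030,000,000 bytes
⌊250,000,000,000 / 25,030,000,000⌋ = 9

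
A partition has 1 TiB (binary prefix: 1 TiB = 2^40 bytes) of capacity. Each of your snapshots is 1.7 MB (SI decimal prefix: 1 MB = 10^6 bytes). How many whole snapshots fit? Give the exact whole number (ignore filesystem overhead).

Capacity: 1 TiB = 1,099,511,627,776 bytes
Per item: 1.7 MB = 1,700,000 bytes
⌊1,099,511,627,776 / 1,700,000⌋ = 646,771

646,771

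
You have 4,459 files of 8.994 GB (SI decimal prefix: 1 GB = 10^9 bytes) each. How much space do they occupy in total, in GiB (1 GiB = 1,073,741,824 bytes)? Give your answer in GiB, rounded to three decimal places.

Total = 4,459 × 8.994 GB = 40104.246 GB
= 40104.246 × 1,000,000,000 bytes = 40,104,246,000,000 bytes
1 GiB = 1,073,741,824 bytes
40,104,246,000,000 / 1,073,741,824 = 37,349.990 GiB

37,349.990 GiB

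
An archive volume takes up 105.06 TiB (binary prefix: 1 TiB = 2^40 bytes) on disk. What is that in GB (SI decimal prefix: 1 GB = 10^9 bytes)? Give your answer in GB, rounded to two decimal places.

105.06 TiB = 105.06 × 2^40 bytes = 115,514,691,614,146.56 bytes
1 GB = 1,000,000,000 bytes
115,514,691,614,146.56 / 1,000,000,000 = 115,514.69 GB

115,514.69 GB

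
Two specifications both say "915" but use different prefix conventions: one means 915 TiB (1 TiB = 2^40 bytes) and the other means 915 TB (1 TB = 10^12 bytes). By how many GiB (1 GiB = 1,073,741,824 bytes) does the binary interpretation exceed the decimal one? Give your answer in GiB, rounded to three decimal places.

84,799.844 GiB

915 TiB = 915 × 1,099,511,627,776 = 1,006,053,139,415,040 bytes
915 TB = 915 × 1,000,000,000,000 = 915,000,000,000,000 bytes
difference = 91,053,139,415,040 bytes
91,053,139,415,040 / 1,073,741,824 = 84,799.844 GiB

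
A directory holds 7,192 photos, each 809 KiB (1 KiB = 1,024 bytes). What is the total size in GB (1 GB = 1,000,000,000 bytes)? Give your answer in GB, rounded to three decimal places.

5.958 GB

Total = 7,192 × 809 KiB = 5,818,328 KiB
= 5,818,328 × 1,024 bytes = 5,957,967,872 bytes
1 GB = 1,000,000,000 bytes
5,957,967,872 / 1,000,000,000 = 5.958 GB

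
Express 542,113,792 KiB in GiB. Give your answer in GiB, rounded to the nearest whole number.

542,113,792 KiB × 1,024 bytes/KiB = 555,124,523,008 bytes
1 GiB = 2^30 bytes = 1,073,741,824 bytes
555,124,523,008 / 1,073,741,824 = 517 GiB

517 GiB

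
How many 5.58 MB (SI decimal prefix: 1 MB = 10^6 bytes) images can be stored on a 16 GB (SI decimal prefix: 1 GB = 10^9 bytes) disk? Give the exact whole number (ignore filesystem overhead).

2,867

Capacity: 16 GB = 16,000,000,000 bytes
Per item: 5.58 MB = 5,580,000 bytes
⌊16,000,000,000 / 5,580,000⌋ = 2,867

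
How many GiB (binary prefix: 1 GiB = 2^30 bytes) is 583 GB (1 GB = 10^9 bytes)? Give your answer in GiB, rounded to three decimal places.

583 GB × 1,000,000,000 bytes/GB = 583,000,000,000 bytes
1 GiB = 2^30 bytes = 1,073,741,824 bytes
583,000,000,000 / 1,073,741,824 = 542.961 GiB

542.961 GiB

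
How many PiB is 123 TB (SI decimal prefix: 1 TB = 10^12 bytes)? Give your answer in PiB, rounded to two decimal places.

123 TB × 1,000,000,000,000 bytes/TB = 123,000,000,000,000 bytes
1 PiB = 2^50 bytes = 1,125,899,906,842,624 bytes
123,000,000,000,000 / 1,125,899,906,842,624 = 0.11 PiB

0.11 PiB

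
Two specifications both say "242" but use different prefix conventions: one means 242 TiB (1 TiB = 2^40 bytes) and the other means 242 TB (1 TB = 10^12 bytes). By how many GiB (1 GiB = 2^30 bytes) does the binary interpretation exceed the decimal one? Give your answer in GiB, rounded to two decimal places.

22,427.94 GiB

242 TiB = 242 × 1,099,511,627,776 = 266,081,813,921,792 bytes
242 TB = 242 × 1,000,000,000,000 = 242,000,000,000,000 bytes
difference = 24,081,813,921,792 bytes
24,081,813,921,792 / 1,073,741,824 = 22,427.94 GiB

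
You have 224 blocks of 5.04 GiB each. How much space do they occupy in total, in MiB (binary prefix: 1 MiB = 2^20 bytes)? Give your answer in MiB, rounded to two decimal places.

1,156,055.04 MiB

Total = 224 × 5.04 GiB = 1128.96 GiB
= 1128.96 × 1,073,741,824 bytes = 1,212,211,569,623.04 bytes
1 MiB = 1,048,576 bytes
1,212,211,569,623.04 / 1,048,576 = 1,156,055.04 MiB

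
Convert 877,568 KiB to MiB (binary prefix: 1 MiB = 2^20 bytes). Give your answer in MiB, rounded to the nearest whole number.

877,568 KiB × 1,024 bytes/KiB = 898,629,632 bytes
1 MiB = 1,048,576 bytes
898,629,632 / 1,048,576 = 857 MiB

857 MiB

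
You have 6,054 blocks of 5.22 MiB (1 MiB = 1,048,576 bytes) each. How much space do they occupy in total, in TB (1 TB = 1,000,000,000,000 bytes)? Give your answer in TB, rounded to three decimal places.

0.033 TB

Total = 6,054 × 5.22 MiB = 31601.88 MiB
= 31601.88 × 1,048,576 bytes = 33,136,972,922.88 bytes
1 TB = 1,000,000,000,000 bytes
33,136,972,922.88 / 1,000,000,000,000 = 0.033 TB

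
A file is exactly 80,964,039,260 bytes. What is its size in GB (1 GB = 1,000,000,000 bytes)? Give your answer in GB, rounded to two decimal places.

80.96 GB

80,964,039,260 bytes given.
1 GB = 10^9 bytes = 1,000,000,000 bytes
80,964,039,260 / 1,000,000,000 = 80.96 GB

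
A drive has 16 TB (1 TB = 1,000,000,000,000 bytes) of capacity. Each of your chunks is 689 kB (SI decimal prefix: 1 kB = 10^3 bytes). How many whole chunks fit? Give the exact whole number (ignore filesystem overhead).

23,222,060

Capacity: 16 TB = 16,000,000,000,000 bytes
Per item: 689 kB = 689,000 bytes
⌊16,000,000,000,000 / 689,000⌋ = 23,222,060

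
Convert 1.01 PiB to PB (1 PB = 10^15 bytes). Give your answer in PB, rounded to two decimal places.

1.01 PiB × 1,125,899,906,842,624 bytes/PiB = 1,137,158,905,911,050.24 bytes
1 PB = 1,000,000,000,000,000 bytes
1,137,158,905,911,050.24 / 1,000,000,000,000,000 = 1.14 PB

1.14 PB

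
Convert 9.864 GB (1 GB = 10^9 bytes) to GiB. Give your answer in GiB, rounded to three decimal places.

9.187 GiB

9.864 GB × 1,000,000,000 bytes/GB = 9,864,000,000 bytes
1 GiB = 1,073,741,824 bytes
9,864,000,000 / 1,073,741,824 = 9.187 GiB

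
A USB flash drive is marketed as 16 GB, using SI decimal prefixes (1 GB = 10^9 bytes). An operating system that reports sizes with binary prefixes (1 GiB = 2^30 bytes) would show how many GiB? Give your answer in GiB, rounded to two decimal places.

16 GB × 1,000,000,000 bytes/GB = 16,000,000,000 bytes
1 GiB = 2^30 bytes = 1,073,741,824 bytes
16,000,000,000 / 1,073,741,824 = 14.90 GiB

14.90 GiB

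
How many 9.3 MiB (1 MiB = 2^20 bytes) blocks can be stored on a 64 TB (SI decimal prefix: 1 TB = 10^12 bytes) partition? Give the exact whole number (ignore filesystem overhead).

Capacity: 64 TB = 64,000,000,000,000 bytes
Per item: 9.3 MiB = 9,751,756.8 bytes
⌊64,000,000,000,000 / 9,751,756.8⌋ = 6,562,920

6,562,920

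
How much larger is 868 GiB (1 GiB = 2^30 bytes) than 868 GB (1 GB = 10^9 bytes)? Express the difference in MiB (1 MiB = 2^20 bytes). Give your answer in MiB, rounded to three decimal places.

868 GiB = 868 × 1,073,741,824 = 932,007,903,232 bytes
868 GB = 868 × 1,000,000,000 = 868,000,000,000 bytes
difference = 64,007,903,232 bytes
64,007,903,232 / 1,048,576 = 61,042.693 MiB

61,042.693 MiB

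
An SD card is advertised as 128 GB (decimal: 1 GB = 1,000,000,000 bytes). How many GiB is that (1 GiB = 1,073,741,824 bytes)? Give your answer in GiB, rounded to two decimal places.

119.21 GiB

128 GB = 128 × 10^9 bytes = 128,000,000,000 bytes
1 GiB = 2^30 bytes = 1,073,741,824 bytes
128,000,000,000 / 1,073,741,824 = 119.21 GiB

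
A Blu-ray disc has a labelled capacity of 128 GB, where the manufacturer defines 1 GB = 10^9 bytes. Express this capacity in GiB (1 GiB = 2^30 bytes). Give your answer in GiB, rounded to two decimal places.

128 GB = 128 × 10^9 bytes = 128,000,000,000 bytes
1 GiB = 2^30 bytes = 1,073,741,824 bytes
128,000,000,000 / 1,073,741,824 = 119.21 GiB

119.21 GiB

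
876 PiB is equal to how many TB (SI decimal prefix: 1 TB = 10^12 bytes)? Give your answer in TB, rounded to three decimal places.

876 PiB = 876 × 2^50 bytes = 986,288,318,394,138,624 bytes
1 TB = 1,000,000,000,000 bytes
986,288,318,394,138,624 / 1,000,000,000,000 = 986,288.318 TB

986,288.318 TB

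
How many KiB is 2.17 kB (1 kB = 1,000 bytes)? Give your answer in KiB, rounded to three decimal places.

2.17 kB × 1,000 bytes/kB = 2,170 bytes
1 KiB = 1,024 bytes
2,170 / 1,024 = 2.119 KiB

2.119 KiB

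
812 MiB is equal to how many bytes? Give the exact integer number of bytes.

812 × 1,048,576 = 851,443,712 bytes  (1 MiB = 2^20 bytes)

851,443,712 bytes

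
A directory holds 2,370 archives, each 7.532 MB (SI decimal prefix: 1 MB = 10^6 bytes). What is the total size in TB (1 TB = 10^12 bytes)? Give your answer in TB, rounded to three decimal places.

0.018 TB

Total = 2,370 × 7.532 MB = 17850.84 MB
= 17850.84 × 1,000,000 bytes = 17,850,840,000 bytes
1 TB = 1,000,000,000,000 bytes
17,850,840,000 / 1,000,000,000,000 = 0.018 TB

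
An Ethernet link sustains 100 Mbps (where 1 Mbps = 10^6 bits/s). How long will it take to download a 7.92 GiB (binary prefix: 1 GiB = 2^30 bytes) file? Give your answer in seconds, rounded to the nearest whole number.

680 seconds

7.92 GiB = 8,504,035,246.08 bytes = 68,032,281,968.64 bits
100 Mbps = 100,000,000 bits/s
time = 68,032,281,968.64 / 100,000,000 = 680 s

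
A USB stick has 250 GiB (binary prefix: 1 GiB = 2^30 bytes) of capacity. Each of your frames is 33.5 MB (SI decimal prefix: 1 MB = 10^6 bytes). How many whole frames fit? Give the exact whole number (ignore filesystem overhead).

8,012

Capacity: 250 GiB = 268,435,456,000 bytes
Per item: 33.5 MB = 33,500,000 bytes
⌊268,435,456,000 / 33,500,000⌋ = 8,012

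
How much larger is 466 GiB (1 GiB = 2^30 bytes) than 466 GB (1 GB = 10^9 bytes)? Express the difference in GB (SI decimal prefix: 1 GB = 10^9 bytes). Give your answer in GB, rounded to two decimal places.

466 GiB = 466 × 1,073,741,824 = 500,363,689,984 bytes
466 GB = 466 × 1,000,000,000 = 466,000,000,000 bytes
difference = 34,363,689,984 bytes
34,363,689,984 / 1,000,000,000 = 34.36 GB

34.36 GB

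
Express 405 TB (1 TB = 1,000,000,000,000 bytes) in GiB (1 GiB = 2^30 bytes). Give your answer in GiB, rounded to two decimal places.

377,185.64 GiB

405 TB × 1,000,000,000,000 bytes/TB = 405,000,000,000,000 bytes
1 GiB = 2^30 bytes = 1,073,741,824 bytes
405,000,000,000,000 / 1,073,741,824 = 377,185.64 GiB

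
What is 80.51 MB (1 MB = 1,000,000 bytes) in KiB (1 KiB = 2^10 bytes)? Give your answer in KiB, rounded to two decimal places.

78,623.05 KiB

80.51 MB = 80.51 × 10^6 bytes = 80,510,000 bytes
1 KiB = 2^10 bytes = 1,024 bytes
80,510,000 / 1,024 = 78,623.05 KiB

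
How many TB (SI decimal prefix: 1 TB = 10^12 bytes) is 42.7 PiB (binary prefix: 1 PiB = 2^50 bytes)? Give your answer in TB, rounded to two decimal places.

42.7 PiB × 1,125,899,906,842,624 bytes/PiB = 48,075,926,022,180,044.8 bytes
1 TB = 10^12 bytes = 1,000,000,000,000 bytes
48,075,926,022,180,044.8 / 1,000,000,000,000 = 48,075.93 TB

48,075.93 TB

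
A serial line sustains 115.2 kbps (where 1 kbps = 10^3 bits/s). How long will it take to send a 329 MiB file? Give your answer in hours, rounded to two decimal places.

329 MiB = 344,981,504 bytes = 2,759,852,032 bits
115.2 kbps = 115,200 bits/s
time = 2,759,852,032 / 115,200 = 23,957.0489 s
23,957.0489 s / 3600 = 6.65 hours

6.65 hours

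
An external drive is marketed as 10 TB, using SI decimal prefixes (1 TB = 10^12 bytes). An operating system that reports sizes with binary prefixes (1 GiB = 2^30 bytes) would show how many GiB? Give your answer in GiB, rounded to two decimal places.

9,313.23 GiB

10 TB = 10 × 10^12 bytes = 10,000,000,000,000 bytes
1 GiB = 1,073,741,824 bytes
10,000,000,000,000 / 1,073,741,824 = 9,313.23 GiB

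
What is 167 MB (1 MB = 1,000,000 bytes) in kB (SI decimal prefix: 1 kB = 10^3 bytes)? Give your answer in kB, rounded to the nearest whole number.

167 MB = 167 × 10^6 bytes = 167,000,000 bytes
1 kB = 1,000 bytes
167,000,000 / 1,000 = 167,000 kB

167,000 kB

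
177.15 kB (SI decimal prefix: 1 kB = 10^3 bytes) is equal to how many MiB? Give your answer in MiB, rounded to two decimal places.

0.17 MiB

177.15 kB = 177.15 × 10^3 bytes = 177,150 bytes
1 MiB = 1,048,576 bytes
177,150 / 1,048,576 = 0.17 MiB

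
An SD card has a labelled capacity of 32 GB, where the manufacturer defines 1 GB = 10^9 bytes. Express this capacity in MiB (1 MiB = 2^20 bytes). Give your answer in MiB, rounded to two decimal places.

32 GB = 32 × 10^9 bytes = 32,000,000,000 bytes
1 MiB = 2^20 bytes = 1,048,576 bytes
32,000,000,000 / 1,048,576 = 30,517.58 MiB

30,517.58 MiB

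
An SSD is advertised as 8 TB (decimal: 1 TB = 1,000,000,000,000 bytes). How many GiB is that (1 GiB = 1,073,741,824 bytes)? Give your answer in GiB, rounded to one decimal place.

8 TB × 1,000,000,000,000 bytes/TB = 8,000,000,000,000 bytes
1 GiB = 2^30 bytes = 1,073,741,824 bytes
8,000,000,000,000 / 1,073,741,824 = 7,450.6 GiB

7,450.6 GiB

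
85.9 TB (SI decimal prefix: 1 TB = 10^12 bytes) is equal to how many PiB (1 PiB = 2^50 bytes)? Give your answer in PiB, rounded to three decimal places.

85.9 TB = 85.9 × 10^12 bytes = 85,900,000,000,000 bytes
1 PiB = 1,125,899,906,842,624 bytes
85,900,000,000,000 / 1,125,899,906,842,624 = 0.076 PiB

0.076 PiB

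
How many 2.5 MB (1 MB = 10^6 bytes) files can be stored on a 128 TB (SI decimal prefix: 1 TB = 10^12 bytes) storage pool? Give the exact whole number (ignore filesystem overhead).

51,200,000

Capacity: 128 TB = 128,000,000,000,000 bytes
Per item: 2.5 MB = 2,500,000 bytes
⌊128,000,000,000,000 / 2,500,000⌋ = 51,200,000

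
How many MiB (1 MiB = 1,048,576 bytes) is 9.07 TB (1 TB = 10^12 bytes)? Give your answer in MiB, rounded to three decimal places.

8,649,826.050 MiB

9.07 TB = 9.07 × 10^12 bytes = 9,070,000,000,000 bytes
1 MiB = 2^20 bytes = 1,048,576 bytes
9,070,000,000,000 / 1,048,576 = 8,649,826.050 MiB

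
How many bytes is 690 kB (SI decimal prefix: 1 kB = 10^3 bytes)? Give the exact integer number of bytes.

690 × 1,000 = 690,000 bytes  (1 kB = 10^3 bytes)

690,000 bytes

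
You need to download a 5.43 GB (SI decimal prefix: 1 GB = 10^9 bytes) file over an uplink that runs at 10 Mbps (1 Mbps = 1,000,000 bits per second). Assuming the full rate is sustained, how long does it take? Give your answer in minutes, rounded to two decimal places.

5.43 GB = 5,430,000,000 bytes = 43,440,000,000 bits
10 Mbps = 10,000,000 bits/s
time = 43,440,000,000 / 10,000,000 = 4,344.000 s
4,344.000 s / 60 = 72.40 minutes

72.40 minutes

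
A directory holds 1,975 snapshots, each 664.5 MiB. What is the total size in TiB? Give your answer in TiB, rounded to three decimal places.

Total = 1,975 × 664.5 MiB = 1312387.5 MiB
= 1312387.5 × 1,048,576 bytes = 1,376,138,035,200 bytes
1 TiB = 1,099,511,627,776 bytes
1,376,138,035,200 / 1,099,511,627,776 = 1.252 TiB

1.252 TiB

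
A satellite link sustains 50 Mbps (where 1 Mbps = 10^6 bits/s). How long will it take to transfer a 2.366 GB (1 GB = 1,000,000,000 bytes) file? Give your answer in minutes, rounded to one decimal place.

6.3 minutes

2.366 GB = 2,366,000,000 bytes = 18,928,000,000 bits
50 Mbps = 50,000,000 bits/s
time = 18,928,000,000 / 50,000,000 = 378.56 s
378.56 s / 60 = 6.3 minutes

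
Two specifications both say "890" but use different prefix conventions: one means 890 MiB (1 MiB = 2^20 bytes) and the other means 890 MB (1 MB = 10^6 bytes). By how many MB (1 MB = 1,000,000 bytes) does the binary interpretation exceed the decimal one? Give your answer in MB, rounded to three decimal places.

43.233 MB

890 MiB = 890 × 1,048,576 = 933,232,640 bytes
890 MB = 890 × 1,000,000 = 890,000,000 bytes
difference = 43,232,640 bytes
43,232,640 / 1,000,000 = 43.233 MB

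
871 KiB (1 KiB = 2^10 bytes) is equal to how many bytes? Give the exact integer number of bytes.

891,904 bytes

871 × 1,024 = 891,904 bytes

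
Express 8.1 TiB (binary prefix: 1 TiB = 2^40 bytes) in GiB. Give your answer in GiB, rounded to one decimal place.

8.1 TiB = 8.1 × 2^40 bytes = 8,906,044,184,985.6 bytes
1 GiB = 2^30 bytes = 1,073,741,824 bytes
8,906,044,184,985.6 / 1,073,741,824 = 8,294.4 GiB

8,294.4 GiB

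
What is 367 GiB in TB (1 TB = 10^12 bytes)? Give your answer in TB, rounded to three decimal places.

367 GiB = 367 × 2^30 bytes = 394,063,249,408 bytes
1 TB = 1,000,000,000,000 bytes
394,063,249,408 / 1,000,000,000,000 = 0.394 TB

0.394 TB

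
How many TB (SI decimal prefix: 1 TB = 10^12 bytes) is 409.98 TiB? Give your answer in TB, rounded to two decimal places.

409.98 TiB = 409.98 × 2^40 bytes = 450,777,777,155,604.48 bytes
1 TB = 1,000,000,000,000 bytes
450,777,777,155,604.48 / 1,000,000,000,000 = 450.78 TB

450.78 TB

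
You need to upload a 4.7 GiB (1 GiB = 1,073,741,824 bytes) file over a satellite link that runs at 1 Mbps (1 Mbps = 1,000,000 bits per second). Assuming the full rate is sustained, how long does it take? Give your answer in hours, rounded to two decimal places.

4.7 GiB = 5,046,586,572.8 bytes = 40,372,692,582.4 bits
1 Mbps = 1,000,000 bits/s
time = 40,372,692,582.4 / 1,000,000 = 40,372.6926 s
40,372.6926 s / 3600 = 11.21 hours

11.21 hours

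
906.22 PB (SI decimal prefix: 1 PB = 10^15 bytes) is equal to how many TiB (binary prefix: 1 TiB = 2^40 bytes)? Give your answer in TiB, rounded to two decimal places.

824,202.29 TiB

906.22 PB × 1,000,000,000,000,000 bytes/PB = 906,220,000,000,000,000 bytes
1 TiB = 2^40 bytes = 1,099,511,627,776 bytes
906,220,000,000,000,000 / 1,099,511,627,776 = 824,202.29 TiB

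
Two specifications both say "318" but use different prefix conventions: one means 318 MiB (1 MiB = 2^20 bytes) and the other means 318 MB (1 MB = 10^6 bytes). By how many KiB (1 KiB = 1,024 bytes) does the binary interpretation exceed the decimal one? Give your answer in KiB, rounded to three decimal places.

15,085.125 KiB

318 MiB = 318 × 1,048,576 = 333,447,168 bytes
318 MB = 318 × 1,000,000 = 318,000,000 bytes
difference = 15,447,168 bytes
15,447,168 / 1,024 = 15,085.125 KiB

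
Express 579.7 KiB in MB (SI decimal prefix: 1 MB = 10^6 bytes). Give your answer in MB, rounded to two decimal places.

0.59 MB

579.7 KiB × 1,024 bytes/KiB = 593,612.8 bytes
1 MB = 1,000,000 bytes
593,612.8 / 1,000,000 = 0.59 MB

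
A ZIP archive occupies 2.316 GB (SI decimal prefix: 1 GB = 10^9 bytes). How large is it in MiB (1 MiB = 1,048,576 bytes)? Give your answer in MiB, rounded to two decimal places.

2.316 GB = 2.316 × 10^9 bytes = 2,316,000,000 bytes
1 MiB = 2^20 bytes = 1,048,576 bytes
2,316,000,000 / 1,048,576 = 2,208.71 MiB

2,208.71 MiB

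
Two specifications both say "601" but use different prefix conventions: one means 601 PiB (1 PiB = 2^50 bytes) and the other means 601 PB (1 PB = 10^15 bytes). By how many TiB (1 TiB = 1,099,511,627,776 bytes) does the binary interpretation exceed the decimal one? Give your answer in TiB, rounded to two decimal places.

601 PiB = 601 × 1,125,899,906,842,624 = 676,665,844,012,417,024 bytes
601 PB = 601 × 1,000,000,000,000,000 = 601,000,000,000,000,000 bytes
difference = 75,665,844,012,417,024 bytes
75,665,844,012,417,024 / 1,099,511,627,776 = 68,817.68 TiB

68,817.68 TiB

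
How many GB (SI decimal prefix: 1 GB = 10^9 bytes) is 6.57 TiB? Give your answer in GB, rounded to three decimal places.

6.57 TiB = 6.57 × 2^40 bytes = 7,223,791,394,488.32 bytes
1 GB = 1,000,000,000 bytes
7,223,791,394,488.32 / 1,000,000,000 = 7,223.791 GB

7,223.791 GB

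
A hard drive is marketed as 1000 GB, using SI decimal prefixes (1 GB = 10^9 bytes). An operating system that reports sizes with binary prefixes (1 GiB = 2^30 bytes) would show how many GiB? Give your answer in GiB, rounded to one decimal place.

1000 GB = 1000 × 10^9 bytes = 1,000,000,000,000 bytes
1 GiB = 1,073,741,824 bytes
1,000,000,000,000 / 1,073,741,824 = 931.3 GiB

931.3 GiB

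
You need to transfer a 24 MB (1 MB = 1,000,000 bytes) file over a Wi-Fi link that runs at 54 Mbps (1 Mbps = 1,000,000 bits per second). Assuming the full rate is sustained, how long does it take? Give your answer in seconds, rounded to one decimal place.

3.6 seconds

24 MB = 24,000,000 bytes = 192,000,000 bits
54 Mbps = 54,000,000 bits/s
time = 192,000,000 / 54,000,000 = 3.6 s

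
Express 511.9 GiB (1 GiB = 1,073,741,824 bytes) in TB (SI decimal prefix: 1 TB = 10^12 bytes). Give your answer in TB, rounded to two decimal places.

511.9 GiB = 511.9 × 2^30 bytes = 549,648,439,705.6 bytes
1 TB = 10^12 bytes = 1,000,000,000,000 bytes
549,648,439,705.6 / 1,000,000,000,000 = 0.55 TB

0.55 TB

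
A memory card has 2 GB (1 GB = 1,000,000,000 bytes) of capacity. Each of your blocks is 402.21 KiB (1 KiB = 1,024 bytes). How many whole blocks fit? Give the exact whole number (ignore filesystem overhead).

4,855

Capacity: 2 GB = 2,000,000,000 bytes
Per item: 402.21 KiB = 411,863.04 bytes
⌊2,000,000,000 / 411,863.04⌋ = 4,855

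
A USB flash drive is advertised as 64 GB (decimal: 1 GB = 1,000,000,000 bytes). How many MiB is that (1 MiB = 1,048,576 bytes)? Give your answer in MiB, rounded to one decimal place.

61,035.2 MiB

64 GB = 64 × 10^9 bytes = 64,000,000,000 bytes
1 MiB = 2^20 bytes = 1,048,576 bytes
64,000,000,000 / 1,048,576 = 61,035.2 MiB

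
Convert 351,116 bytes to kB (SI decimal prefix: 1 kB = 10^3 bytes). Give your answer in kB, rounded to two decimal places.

351.12 kB

351,116 bytes given.
1 kB = 1,000 bytes
351,116 / 1,000 = 351.12 kB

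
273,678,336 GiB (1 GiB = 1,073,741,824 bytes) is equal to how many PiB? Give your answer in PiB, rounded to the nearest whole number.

273,678,336 GiB = 273,678,336 × 2^30 bytes = 293,859,875,685,924,864 bytes
1 PiB = 1,125,899,906,842,624 bytes
293,859,875,685,924,864 / 1,125,899,906,842,624 = 261 PiB

261 PiB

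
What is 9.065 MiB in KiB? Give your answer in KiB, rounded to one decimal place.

9.065 MiB × 1,048,576 bytes/MiB = 9,505,341.44 bytes
1 KiB = 1,024 bytes
9,505,341.44 / 1,024 = 9,282.6 KiB

9,282.6 KiB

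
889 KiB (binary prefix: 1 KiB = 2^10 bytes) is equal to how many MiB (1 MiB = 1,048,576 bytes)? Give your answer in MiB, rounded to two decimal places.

0.87 MiB

889 KiB = 889 × 2^10 bytes = 910,336 bytes
1 MiB = 1,048,576 bytes
910,336 / 1,048,576 = 0.87 MiB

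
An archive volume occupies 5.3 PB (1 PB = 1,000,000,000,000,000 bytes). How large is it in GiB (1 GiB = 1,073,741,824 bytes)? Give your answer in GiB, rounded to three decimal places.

5.3 PB × 1,000,000,000,000,000 bytes/PB = 5,300,000,000,000,000 bytes
1 GiB = 2^30 bytes = 1,073,741,824 bytes
5,300,000,000,000,000 / 1,073,741,824 = 4,936,009.645 GiB

4,936,009.645 GiB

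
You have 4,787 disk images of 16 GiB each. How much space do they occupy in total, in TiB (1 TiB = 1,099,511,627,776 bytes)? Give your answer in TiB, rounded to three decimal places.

74.797 TiB

Total = 4,787 × 16 GiB = 76,592 GiB
= 76,592 × 1,073,741,824 bytes = 82,240,033,783,808 bytes
1 TiB = 1,099,511,627,776 bytes
82,240,033,783,808 / 1,099,511,627,776 = 74.797 TiB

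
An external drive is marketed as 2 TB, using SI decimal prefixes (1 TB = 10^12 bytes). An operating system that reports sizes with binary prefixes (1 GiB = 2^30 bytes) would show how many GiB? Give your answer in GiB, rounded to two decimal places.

2 TB = 2 × 10^12 bytes = 2,000,000,000,000 bytes
1 GiB = 1,073,741,824 bytes
2,000,000,000,000 / 1,073,741,824 = 1,862.65 GiB

1,862.65 GiB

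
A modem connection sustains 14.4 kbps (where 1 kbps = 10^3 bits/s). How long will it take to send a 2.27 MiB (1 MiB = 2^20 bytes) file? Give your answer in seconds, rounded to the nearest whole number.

2.27 MiB = 2,380,267.52 bytes = 19,042,140.16 bits
14.4 kbps = 14,400 bits/s
time = 19,042,140.16 / 14,400 = 1,322 s

1,322 seconds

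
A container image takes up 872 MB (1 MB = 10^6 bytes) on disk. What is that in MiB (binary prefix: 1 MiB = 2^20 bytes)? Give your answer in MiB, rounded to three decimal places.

831.604 MiB

872 MB = 872 × 10^6 bytes = 872,000,000 bytes
1 MiB = 1,048,576 bytes
872,000,000 / 1,048,576 = 831.604 MiB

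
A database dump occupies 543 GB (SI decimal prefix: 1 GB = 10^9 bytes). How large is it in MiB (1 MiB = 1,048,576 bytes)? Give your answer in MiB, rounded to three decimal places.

543 GB = 543 × 10^9 bytes = 543,000,000,000 bytes
1 MiB = 1,048,576 bytes
543,000,000,000 / 1,048,576 = 517,845.154 MiB

517,845.154 MiB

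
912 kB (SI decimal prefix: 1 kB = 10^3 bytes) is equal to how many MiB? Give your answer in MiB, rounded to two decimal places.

912 kB × 1,000 bytes/kB = 912,000 bytes
1 MiB = 2^20 bytes = 1,048,576 bytes
912,000 / 1,048,576 = 0.87 MiB

0.87 MiB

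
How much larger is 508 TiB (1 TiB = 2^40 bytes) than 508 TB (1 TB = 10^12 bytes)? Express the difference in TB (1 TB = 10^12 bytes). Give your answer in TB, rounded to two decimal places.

50.55 TB

508 TiB = 508 × 1,099,511,627,776 = 558,551,906,910,208 bytes
508 TB = 508 × 1,000,000,000,000 = 508,000,000,000,000 bytes
difference = 50,551,906,910,208 bytes
50,551,906,910,208 / 1,000,000,000,000 = 50.55 TB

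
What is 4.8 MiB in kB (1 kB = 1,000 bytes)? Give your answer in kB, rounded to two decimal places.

5,033.16 kB

4.8 MiB × 1,048,576 bytes/MiB = 5,033,164.8 bytes
1 kB = 1,000 bytes
5,033,164.8 / 1,000 = 5,033.16 kB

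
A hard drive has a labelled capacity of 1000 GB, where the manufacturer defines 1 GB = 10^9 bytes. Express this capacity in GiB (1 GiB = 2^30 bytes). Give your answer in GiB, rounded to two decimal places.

931.32 GiB

1000 GB = 1000 × 10^9 bytes = 1,000,000,000,000 bytes
1 GiB = 1,073,741,824 bytes
1,000,000,000,000 / 1,073,741,824 = 931.32 GiB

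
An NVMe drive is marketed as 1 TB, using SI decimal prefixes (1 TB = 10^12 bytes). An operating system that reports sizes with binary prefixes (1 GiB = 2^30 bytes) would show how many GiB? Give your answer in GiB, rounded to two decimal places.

1 TB × 1,000,000,000,000 bytes/TB = 1,000,000,000,000 bytes
1 GiB = 1,073,741,824 bytes
1,000,000,000,000 / 1,073,741,824 = 931.32 GiB

931.32 GiB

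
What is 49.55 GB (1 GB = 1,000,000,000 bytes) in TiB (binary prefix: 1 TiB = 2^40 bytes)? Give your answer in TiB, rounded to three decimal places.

49.55 GB × 1,000,000,000 bytes/GB = 49,550,000,000 bytes
1 TiB = 2^40 bytes = 1,099,511,627,776 bytes
49,550,000,000 / 1,099,511,627,776 = 0.045 TiB

0.045 TiB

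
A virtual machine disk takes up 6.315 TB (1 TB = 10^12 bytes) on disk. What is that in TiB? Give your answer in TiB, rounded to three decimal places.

6.315 TB = 6.315 × 10^12 bytes = 6,315,000,000,000 bytes
1 TiB = 2^40 bytes = 1,099,511,627,776 bytes
6,315,000,000,000 / 1,099,511,627,776 = 5.743 TiB

5.743 TiB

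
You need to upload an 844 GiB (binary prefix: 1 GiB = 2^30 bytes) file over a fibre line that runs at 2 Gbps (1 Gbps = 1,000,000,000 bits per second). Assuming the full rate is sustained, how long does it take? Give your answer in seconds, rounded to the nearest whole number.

844 GiB = 906,238,099,456 bytes = 7,249,904,795,648 bits
2 Gbps = 2,000,000,000 bits/s
time = 7,249,904,795,648 / 2,000,000,000 = 3,625 s

3,625 seconds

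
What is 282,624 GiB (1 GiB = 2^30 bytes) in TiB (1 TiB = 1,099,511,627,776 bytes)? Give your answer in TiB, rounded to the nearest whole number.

276 TiB

282,624 GiB × 1,073,741,824 bytes/GiB = 303,465,209,266,176 bytes
1 TiB = 1,099,511,627,776 bytes
303,465,209,266,176 / 1,099,511,627,776 = 276 TiB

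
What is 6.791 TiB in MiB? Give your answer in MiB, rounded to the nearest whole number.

6.791 TiB × 1,099,511,627,776 bytes/TiB = 7,466,783,464,226.816 bytes
1 MiB = 2^20 bytes = 1,048,576 bytes
7,466,783,464,226.816 / 1,048,576 = 7,120,880 MiB

7,120,880 MiB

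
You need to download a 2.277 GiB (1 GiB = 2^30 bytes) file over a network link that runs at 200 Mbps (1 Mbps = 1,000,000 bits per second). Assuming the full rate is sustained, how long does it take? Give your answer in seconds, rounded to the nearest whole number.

98 seconds

2.277 GiB = 2,444,910,133.248 bytes = 19,559,281,065.984 bits
200 Mbps = 200,000,000 bits/s
time = 19,559,281,065.984 / 200,000,000 = 98 s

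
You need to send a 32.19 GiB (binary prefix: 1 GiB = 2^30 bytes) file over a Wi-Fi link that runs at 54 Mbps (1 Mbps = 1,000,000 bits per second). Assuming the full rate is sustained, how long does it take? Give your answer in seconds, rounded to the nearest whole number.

32.19 GiB = 34,563,749,314.56 bytes = 276,509,994,516.48 bits
54 Mbps = 54,000,000 bits/s
time = 276,509,994,516.48 / 54,000,000 = 5,121 s

5,121 seconds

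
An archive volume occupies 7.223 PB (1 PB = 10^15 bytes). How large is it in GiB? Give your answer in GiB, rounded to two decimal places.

7.223 PB × 1,000,000,000,000,000 bytes/PB = 7,223,000,000,000,000 bytes
1 GiB = 2^30 bytes = 1,073,741,824 bytes
7,223,000,000,000,000 / 1,073,741,824 = 6,726,942.96 GiB

6,726,942.96 GiB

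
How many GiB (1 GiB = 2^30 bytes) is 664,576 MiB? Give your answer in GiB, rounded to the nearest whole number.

649 GiB

664,576 MiB × 1,048,576 bytes/MiB = 696,858,443,776 bytes
1 GiB = 1,073,741,824 bytes
696,858,443,776 / 1,073,741,824 = 649 GiB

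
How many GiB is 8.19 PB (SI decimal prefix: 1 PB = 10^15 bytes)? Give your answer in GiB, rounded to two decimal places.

8.19 PB = 8.19 × 10^15 bytes = 8,190,000,000,000,000 bytes
1 GiB = 1,073,741,824 bytes
8,190,000,000,000,000 / 1,073,741,824 = 7,627,531.89 GiB

7,627,531.89 GiB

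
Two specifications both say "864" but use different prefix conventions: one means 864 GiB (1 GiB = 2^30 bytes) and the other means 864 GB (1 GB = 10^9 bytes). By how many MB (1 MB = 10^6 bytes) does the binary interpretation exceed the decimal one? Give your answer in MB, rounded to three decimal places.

864 GiB = 864 × 1,073,741,824 = 927,712,935,936 bytes
864 GB = 864 × 1,000,000,000 = 864,000,000,000 bytes
difference = 63,712,935,936 bytes
63,712,935,936 / 1,000,000 = 63,712.936 MB

63,712.936 MB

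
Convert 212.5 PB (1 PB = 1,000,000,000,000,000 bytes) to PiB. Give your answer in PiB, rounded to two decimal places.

188.74 PiB

212.5 PB × 1,000,000,000,000,000 bytes/PB = 212,500,000,000,000,000 bytes
1 PiB = 2^50 bytes = 1,125,899,906,842,624 bytes
212,500,000,000,000,000 / 1,125,899,906,842,624 = 188.74 PiB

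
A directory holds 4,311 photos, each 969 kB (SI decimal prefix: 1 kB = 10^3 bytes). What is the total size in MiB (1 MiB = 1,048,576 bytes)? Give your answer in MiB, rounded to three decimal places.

3,983.840 MiB

Total = 4,311 × 969 kB = 4,177,359 kB
= 4,177,359 × 1,000 bytes = 4,177,359,000 bytes
1 MiB = 1,048,576 bytes
4,177,359,000 / 1,048,576 = 3,983.840 MiB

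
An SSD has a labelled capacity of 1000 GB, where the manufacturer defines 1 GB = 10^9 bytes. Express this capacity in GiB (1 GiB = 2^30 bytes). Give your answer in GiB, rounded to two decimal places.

1000 GB × 1,000,000,000 bytes/GB = 1,000,000,000,000 bytes
1 GiB = 2^30 bytes = 1,073,741,824 bytes
1,000,000,000,000 / 1,073,741,824 = 931.32 GiB

931.32 GiB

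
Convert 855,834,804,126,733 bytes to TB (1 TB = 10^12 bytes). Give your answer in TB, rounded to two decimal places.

855.83 TB

855,834,804,126,733 bytes given.
1 TB = 1,000,000,000,000 bytes
855,834,804,126,733 / 1,000,000,000,000 = 855.83 TB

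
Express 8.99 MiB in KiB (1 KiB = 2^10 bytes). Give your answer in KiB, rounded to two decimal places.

8.99 MiB × 1,048,576 bytes/MiB = 9,426,698.24 bytes
1 KiB = 1,024 bytes
9,426,698.24 / 1,024 = 9,205.76 KiB

9,205.76 KiB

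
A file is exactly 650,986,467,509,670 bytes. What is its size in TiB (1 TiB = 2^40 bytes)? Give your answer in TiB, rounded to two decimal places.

650,986,467,509,670 bytes given.
1 TiB = 1,099,511,627,776 bytes
650,986,467,509,670 / 1,099,511,627,776 = 592.07 TiB

592.07 TiB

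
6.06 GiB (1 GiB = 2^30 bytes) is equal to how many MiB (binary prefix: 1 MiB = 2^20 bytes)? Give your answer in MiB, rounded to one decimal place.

6,205.4 MiB

6.06 GiB = 6.06 × 2^30 bytes = 6,506,875,453.44 bytes
1 MiB = 2^20 bytes = 1,048,576 bytes
6,506,875,453.44 / 1,048,576 = 6,205.4 MiB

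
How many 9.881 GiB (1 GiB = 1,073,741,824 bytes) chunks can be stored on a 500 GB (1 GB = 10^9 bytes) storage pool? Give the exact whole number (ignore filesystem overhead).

Capacity: 500 GB = 500,000,000,000 bytes
Per item: 9.881 GiB = 10,609,642,962.944 bytes
⌊500,000,000,000 / 10,609,642,962.944⌋ = 47

47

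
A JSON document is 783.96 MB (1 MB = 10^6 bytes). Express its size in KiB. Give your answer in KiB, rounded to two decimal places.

765,585.94 KiB

783.96 MB = 783.96 × 10^6 bytes = 783,960,000 bytes
1 KiB = 2^10 bytes = 1,024 bytes
783,960,000 / 1,024 = 765,585.94 KiB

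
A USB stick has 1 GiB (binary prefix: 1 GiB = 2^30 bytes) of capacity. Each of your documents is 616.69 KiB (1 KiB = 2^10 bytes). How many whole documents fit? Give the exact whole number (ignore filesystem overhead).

1,700

Capacity: 1 GiB = 1,073,741,824 bytes
Per item: 616.69 KiB = 631,490.56 bytes
⌊1,073,741,824 / 631,490.56⌋ = 1,700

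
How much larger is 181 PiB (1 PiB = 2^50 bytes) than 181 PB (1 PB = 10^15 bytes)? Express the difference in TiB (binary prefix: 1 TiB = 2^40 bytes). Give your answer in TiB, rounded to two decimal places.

20,725.46 TiB

181 PiB = 181 × 1,125,899,906,842,624 = 203,787,883,138,514,944 bytes
181 PB = 181 × 1,000,000,000,000,000 = 181,000,000,000,000,000 bytes
difference = 22,787,883,138,514,944 bytes
22,787,883,138,514,944 / 1,099,511,627,776 = 20,725.46 TiB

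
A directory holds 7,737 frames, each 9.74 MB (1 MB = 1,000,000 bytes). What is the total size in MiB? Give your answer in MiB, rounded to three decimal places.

71,867.352 MiB

Total = 7,737 × 9.74 MB = 75358.38 MB
= 75358.38 × 1,000,000 bytes = 75,358,380,000 bytes
1 MiB = 1,048,576 bytes
75,358,380,000 / 1,048,576 = 71,867.352 MiB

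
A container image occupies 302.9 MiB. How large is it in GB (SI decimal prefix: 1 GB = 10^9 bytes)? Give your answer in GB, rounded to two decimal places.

0.32 GB

302.9 MiB × 1,048,576 bytes/MiB = 317,613,670.4 bytes
1 GB = 1,000,000,000 bytes
317,613,670.4 / 1,000,000,000 = 0.32 GB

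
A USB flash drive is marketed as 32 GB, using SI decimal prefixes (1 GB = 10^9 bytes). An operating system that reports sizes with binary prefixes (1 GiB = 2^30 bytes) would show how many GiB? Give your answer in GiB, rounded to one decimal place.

32 GB × 1,000,000,000 bytes/GB = 32,000,000,000 bytes
1 GiB = 1,073,741,824 bytes
32,000,000,000 / 1,073,741,824 = 29.8 GiB

29.8 GiB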